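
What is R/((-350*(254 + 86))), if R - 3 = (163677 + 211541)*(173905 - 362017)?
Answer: 70583008413/119000 ≈ 5.9313e+5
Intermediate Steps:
R = -70583008413 (R = 3 + (163677 + 211541)*(173905 - 362017) = 3 + 375218*(-188112) = 3 - 70583008416 = -70583008413)
R/((-350*(254 + 86))) = -70583008413*(-1/(350*(254 + 86))) = -70583008413/((-350*340)) = -70583008413/(-119000) = -70583008413*(-1/119000) = 70583008413/119000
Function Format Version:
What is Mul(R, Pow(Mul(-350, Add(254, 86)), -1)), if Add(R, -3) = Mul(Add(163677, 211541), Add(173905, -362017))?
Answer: Rational(70583008413, 119000) ≈ 5.9313e+5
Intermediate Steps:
R = -70583008413 (R = Add(3, Mul(Add(163677, 211541), Add(173905, -362017))) = Add(3, Mul(375218, -188112)) = Add(3, -70583008416) = -70583008413)
Mul(R, Pow(Mul(-350, Add(254, 86)), -1)) = Mul(-70583008413, Pow(Mul(-350, Add(254, 86)), -1)) = Mul(-70583008413, Pow(Mul(-350, 340), -1)) = Mul(-70583008413, Pow(-119000, -1)) = Mul(-70583008413, Rational(-1, 119000)) = Rational(70583008413, 119000)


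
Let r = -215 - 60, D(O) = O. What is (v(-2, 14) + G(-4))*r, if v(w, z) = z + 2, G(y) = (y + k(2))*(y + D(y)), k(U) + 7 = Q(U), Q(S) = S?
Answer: -24200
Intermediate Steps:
k(U) = -7 + U
G(y) = 2*y*(-5 + y) (G(y) = (y + (-7 + 2))*(y + y) = (y - 5)*(2*y) = (-5 + y)*(2*y) = 2*y*(-5 + y))
v(w, z) = 2 + z
r = -275
(v(-2, 14) + G(-4))*r = ((2 + 14) + 2*(-4)*(-5 - 4))*(-275) = (16 + 2*(-4)*(-9))*(-275) = (16 + 72)*(-275) = 88*(-275) = -24200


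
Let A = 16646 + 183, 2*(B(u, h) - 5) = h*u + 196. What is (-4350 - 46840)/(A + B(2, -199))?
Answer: -51190/16733 ≈ -3.0592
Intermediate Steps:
B(u, h) = 103 + h*u/2 (B(u, h) = 5 + (h*u + 196)/2 = 5 + (196 + h*u)/2 = 5 + (98 + h*u/2) = 103 + h*u/2)
A = 16829
(-4350 - 46840)/(A + B(2, -199)) = (-4350 - 46840)/(16829 + (103 + (1/2)*(-199)*2)) = -51190/(16829 + (103 - 199)) = -51190/(16829 - 96) = -51190/16733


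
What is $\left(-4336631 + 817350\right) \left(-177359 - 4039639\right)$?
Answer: $14840800938438$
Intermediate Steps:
$\left(-4336631 + 817350\right) \left(-177359 - 4039639\right) = \left(-3519281\right) \left(-4216998\right) = 14840800938438$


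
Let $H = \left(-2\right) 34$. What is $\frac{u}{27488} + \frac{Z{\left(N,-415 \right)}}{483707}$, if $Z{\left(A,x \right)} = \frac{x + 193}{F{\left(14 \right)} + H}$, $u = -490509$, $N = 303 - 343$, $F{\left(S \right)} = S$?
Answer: $- \frac{2135362714711}{119665242144} \approx -17.844$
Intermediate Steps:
$N = -40$
$H = -68$
$Z{\left(A,x \right)} = - \frac{193}{54} - \frac{x}{54}$ ($Z{\left(A,x \right)} = \frac{x + 193}{14 - 68} = \frac{193 + x}{-54} = \left(193 + x\right) \left(- \frac{1}{54}\right) = - \frac{193}{54} - \frac{x}{54}$)
$\frac{u}{27488} + \frac{Z{\left(N,-415 \right)}}{483707} = - \frac{490509}{27488} + \frac{- \frac{193}{54} - - \frac{415}{54}}{483707} = \left(-490509\right) \frac{1}{27488} + \left(- \frac{193}{54} + \frac{415}{54}\right) \frac{1}{483707} = - \frac{490509}{27488} + \frac{37}{9} \cdot \frac{1}{483707} = - \frac{490509}{27488} + \frac{37}{4353363} = - \frac{2135362714711}{119665242144}$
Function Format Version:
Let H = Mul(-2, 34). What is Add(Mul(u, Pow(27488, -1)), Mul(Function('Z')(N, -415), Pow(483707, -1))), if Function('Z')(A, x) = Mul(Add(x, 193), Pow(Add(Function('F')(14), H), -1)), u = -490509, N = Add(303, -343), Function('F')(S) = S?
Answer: Rational(-2135362714711, 119665242144) ≈ -17.844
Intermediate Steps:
N = -40
H = -68
Function('Z')(A, x) = Add(Rational(-193, 54), Mul(Rational(-1, 54), x)) (Function('Z')(A, x) = Mul(Add(x, 193), Pow(Add(14, -68), -1)) = Mul(Add(193, x), Pow(-54, -1)) = Mul(Add(193, x), Rational(-1, 54)) = Add(Rational(-193, 54), Mul(Rational(-1, 54), x)))
Add(Mul(u, Pow(27488, -1)), Mul(Function('Z')(N, -415), Pow(483707, -1))) = Add(Mul(-490509, Pow(27488, -1)), Mul(Add(Rational(-193, 54), Mul(Rational(-1, 54), -415)), Pow(483707, -1))) = Add(Mul(-490509, Rational(1, 27488)), Mul(Add(Rational(-193, 54), Rational(415, 54)), Rational(1, 483707))) = Add(Rational(-490509, 27488), Mul(Rational(37, 9), Rational(1, 483707))) = Add(Rational(-490509, 27488), Rational(37, 4353363)) = Rational(-2135362714711, 119665242144)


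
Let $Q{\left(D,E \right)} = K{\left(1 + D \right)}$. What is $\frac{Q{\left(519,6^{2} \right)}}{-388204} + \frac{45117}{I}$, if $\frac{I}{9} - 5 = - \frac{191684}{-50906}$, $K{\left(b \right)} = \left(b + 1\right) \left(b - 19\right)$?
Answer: $\frac{16491666293703}{28870343276} \approx 571.23$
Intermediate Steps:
$K{\left(b \right)} = \left(1 + b\right) \left(-19 + b\right)$
$Q{\left(D,E \right)} = -37 + \left(1 + D\right)^{2} - 18 D$ ($Q{\left(D,E \right)} = -19 + \left(1 + D\right)^{2} - 18 \left(1 + D\right) = -19 + \left(1 + D\right)^{2} - \left(18 + 18 D\right) = -37 + \left(1 + D\right)^{2} - 18 D$)
$I = \frac{2007963}{25453}$ ($I = 45 + 9 \left(- \frac{191684}{-50906}\right) = 45 + 9 \left(\left(-191684\right) \left(- \frac{1}{50906}\right)\right) = 45 + 9 \cdot \frac{95842}{25453} = 45 + \frac{862578}{25453} = \frac{2007963}{25453} \approx 78.889$)
$\frac{Q{\left(519,6^{2} \right)}}{-388204} + \frac{45117}{I} = \frac{-36 + 519^{2} - 8304}{-388204} + \frac{45117}{\frac{2007963}{25453}} = \left(-36 + 269361 - 8304\right) \left(- \frac{1}{388204}\right) + 45117 \cdot \frac{25453}{2007963} = 261021 \left(- \frac{1}{388204}\right) + \frac{42531963}{74369} = - \frac{261021}{388204} + \frac{42531963}{74369} = \frac{16491666293703}{28870343276}$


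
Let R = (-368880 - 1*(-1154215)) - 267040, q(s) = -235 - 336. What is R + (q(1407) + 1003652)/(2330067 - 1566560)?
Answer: 395722863646/763507 ≈ 5.1830e+5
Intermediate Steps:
q(s) = -571
R = 518295 (R = (-368880 + 1154215) - 267040 = 785335 - 267040 = 518295)
R + (q(1407) + 1003652)/(2330067 - 1566560) = 518295 + (-571 + 1003652)/(2330067 - 1566560) = 518295 + 1003081/763507 = 395722863646/763507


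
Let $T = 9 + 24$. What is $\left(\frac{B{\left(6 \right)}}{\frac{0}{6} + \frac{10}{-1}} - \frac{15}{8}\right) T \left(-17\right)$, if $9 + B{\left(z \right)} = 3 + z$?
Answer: $\frac{8415}{8} \approx 1051.9$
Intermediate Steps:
$B{\left(z \right)} = -6 + z$ ($B{\left(z \right)} = -9 + \left(3 + z\right) = -6 + z$)
$T = 33$
$\left(\frac{B{\left(6 \right)}}{\frac{0}{6} + \frac{10}{-1}} - \frac{15}{8}\right) T \left(-17\right) = \left(\frac{-6 + 6}{\frac{0}{6} + \frac{10}{-1}} - \frac{15}{8}\right) 33 \left(-17\right) = \left(\frac{0}{0 \cdot \frac{1}{6} + 10 \left(-1\right)} - \frac{15}{8}\right) 33 \left(-17\right) = \left(\frac{0}{0 - 10} - \frac{15}{8}\right) 33 \left(-17\right) = \left(\frac{0}{-10} - \frac{15}{8}\right) 33 \left(-17\right) = \left(0 \left(- \frac{1}{10}\right) - \frac{15}{8}\right) 33 \left(-17\right) = \left(0 - \frac{15}{8}\right) 33 \left(-17\right) = \left(- \frac{15}{8}\right) 33 \left(-17\right) = \left(- \frac{495}{8}\right) \left(-17\right) = \frac{8415}{8}$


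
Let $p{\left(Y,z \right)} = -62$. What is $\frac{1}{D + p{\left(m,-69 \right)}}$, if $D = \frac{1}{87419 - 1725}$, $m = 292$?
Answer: $- \frac{85694}{5313027} \approx -0.016129$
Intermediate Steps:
$D = \frac{1}{85694} \approx 1.1669 \cdot 10^{-5}$
$\frac{1}{D + p{\left(m,-69 \right)}} = \frac{1}{\frac{1}{85694} - 62} = \frac{1}{- \frac{5313027}{85694}} = - \frac{85694}{5313027}$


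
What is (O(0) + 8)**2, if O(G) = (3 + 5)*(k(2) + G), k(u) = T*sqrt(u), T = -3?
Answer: 1216 - 384*sqrt(2) ≈ 672.94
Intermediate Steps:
k(u) = -3*sqrt(u)
O(G) = -24*sqrt(2) + 8*G (O(G) = (3 + 5)*(-3*sqrt(2) + G) = 8*(G - 3*sqrt(2)) = -24*sqrt(2) + 8*G)
(O(0) + 8)**2 = ((-24*sqrt(2) + 8*0) + 8)**2 = ((-24*sqrt(2) + 0) + 8)**2 = (-24*sqrt(2) + 8)**2 = (8 - 24*sqrt(2))**2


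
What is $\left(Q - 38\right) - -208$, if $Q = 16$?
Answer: $186$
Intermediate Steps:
$\left(Q - 38\right) - -208 = \left(16 - 38\right) - -208 = -22 + 208 = 186$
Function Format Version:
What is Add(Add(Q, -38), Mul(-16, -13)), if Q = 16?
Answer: 186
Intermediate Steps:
Add(Add(Q, -38), Mul(-16, -13)) = Add(Add(16, -38), Mul(-16, -13)) = Add(-22, 208) = 186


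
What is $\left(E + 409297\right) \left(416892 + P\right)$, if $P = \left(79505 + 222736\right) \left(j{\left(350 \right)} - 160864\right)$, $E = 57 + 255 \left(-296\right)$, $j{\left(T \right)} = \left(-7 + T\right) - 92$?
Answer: $-16207384754372034$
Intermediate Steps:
$j{\left(T \right)} = -99 + T$
$E = -75423$ ($E = 57 - 75480 = -75423$)
$P = -48543833733$ ($P = \left(79505 + 222736\right) \left(\left(-99 + 350\right) - 160864\right) = 302241 \left(251 - 160864\right) = 302241 \left(-160613\right) = -48543833733$)
$\left(E + 409297\right) \left(416892 + P\right) = \left(-75423 + 409297\right) \left(416892 - 48543833733\right) = 333874 \left(-48543416841\right) = -16207384754372034$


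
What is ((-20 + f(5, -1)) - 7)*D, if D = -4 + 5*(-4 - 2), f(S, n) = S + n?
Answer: 782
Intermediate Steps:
D = -34 (D = -4 + 5*(-6) = -4 - 30 = -34)
((-20 + f(5, -1)) - 7)*D = ((-20 + (5 - 1)) - 7)*(-34) = ((-20 + 4) - 7)*(-34) = (-16 - 7)*(-34) = -23*(-34) = 782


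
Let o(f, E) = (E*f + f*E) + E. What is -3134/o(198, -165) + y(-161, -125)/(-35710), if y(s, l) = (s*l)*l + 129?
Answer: 16488948062/233918355 ≈ 70.490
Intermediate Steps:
y(s, l) = 129 + s*l² (y(s, l) = (l*s)*l + 129 = s*l² + 129 = 129 + s*l²)
o(f, E) = E + 2*E*f (o(f, E) = (E*f + E*f) + E = 2*E*f + E = E + 2*E*f)
-3134/o(198, -165) + y(-161, -125)/(-35710) = -3134*(-1/(165*(1 + 2*198))) + (129 - 161*(-125)²)/(-35710) = -3134*(-1/(165*(1 + 396))) + (129 - 161*15625)*(-1/35710) = -3134/((-165*397)) + (129 - 2515625)*(-1/35710) = -3134/(-65505) - 2515496*(-1/35710) = -3134*(-1/65505) + 1257748/17855 = 3134/65505 + 1257748/17855 = 16488948062/233918355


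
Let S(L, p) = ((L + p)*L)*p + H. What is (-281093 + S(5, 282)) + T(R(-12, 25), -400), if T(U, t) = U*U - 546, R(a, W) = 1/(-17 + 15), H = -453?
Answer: 490313/4 ≈ 1.2258e+5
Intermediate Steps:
R(a, W) = -½ (R(a, W) = 1/(-2) = -½)
T(U, t) = -546 + U² (T(U, t) = U² - 546 = -546 + U²)
S(L, p) = -453 + L*p*(L + p) (S(L, p) = ((L + p)*L)*p - 453 = (L*(L + p))*p - 453 = L*p*(L + p) - 453 = -453 + L*p*(L + p))
(-281093 + S(5, 282)) + T(R(-12, 25), -400) = (-281093 + (-453 + 5*282² + 282*5²)) + (-546 + (-½)²) = (-281093 + (-453 + 5*79524 + 282*25)) + (-546 + ¼) = (-281093 + (-453 + 397620 + 7050)) - 2183/4 = (-281093 + 404217) - 2183/4 = 123124 - 2183/4 = 490313/4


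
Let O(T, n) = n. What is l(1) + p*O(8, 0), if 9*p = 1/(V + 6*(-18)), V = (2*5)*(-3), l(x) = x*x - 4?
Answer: -3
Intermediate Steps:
l(x) = -4 + x**2 (l(x) = x**2 - 4 = -4 + x**2)
V = -30 (V = 10*(-3) = -30)
p = -1/1242 (p = 1/(9*(-30 + 6*(-18))) = 1/(9*(-30 - 108)) = (1/9)/(-138) = (1/9)*(-1/138) = -1/1242 ≈ -0.00080515)
l(1) + p*O(8, 0) = (-4 + 1**2) - 1/1242*0 = (-4 + 1) + 0 = -3 + 0 = -3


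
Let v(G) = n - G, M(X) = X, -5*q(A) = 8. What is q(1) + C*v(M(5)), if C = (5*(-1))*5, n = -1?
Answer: 742/5 ≈ 148.40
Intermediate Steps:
q(A) = -8/5 (q(A) = -⅕*8 = -8/5)
v(G) = -1 - G
C = -25 (C = -5*5 = -25)
q(1) + C*v(M(5)) = -8/5 - 25*(-1 - 1*5) = -8/5 - 25*(-1 - 5) = -8/5 - 25*(-6) = -8/5 + 150 = 742/5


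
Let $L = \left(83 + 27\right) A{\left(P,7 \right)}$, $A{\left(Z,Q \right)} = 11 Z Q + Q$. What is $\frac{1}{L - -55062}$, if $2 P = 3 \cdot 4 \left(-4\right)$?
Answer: $- \frac{1}{147448} \approx -6.7821 \cdot 10^{-6}$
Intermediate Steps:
$P = -24$ ($P = \frac{3 \cdot 4 \left(-4\right)}{2} = \frac{12 \left(-4\right)}{2} = \frac{1}{2} \left(-48\right) = -24$)
$A{\left(Z,Q \right)} = Q + 11 Q Z$ ($A{\left(Z,Q \right)} = 11 Q Z + Q = Q + 11 Q Z$)
$L = -202510$ ($L = \left(83 + 27\right) 7 \left(1 + 11 \left(-24\right)\right) = 110 \cdot 7 \left(1 - 264\right) = 110 \cdot 7 \left(-263\right) = 110 \left(-1841\right) = -202510$)
$\frac{1}{L - -55062} = \frac{1}{-202510 - -55062} = \frac{1}{-202510 + 55062} = \frac{1}{-147448} = - \frac{1}{147448}$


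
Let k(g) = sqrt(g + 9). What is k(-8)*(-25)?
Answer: -25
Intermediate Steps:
k(g) = sqrt(9 + g)
k(-8)*(-25) = sqrt(9 - 8)*(-25) = sqrt(1)*(-25) = 1*(-25) = -25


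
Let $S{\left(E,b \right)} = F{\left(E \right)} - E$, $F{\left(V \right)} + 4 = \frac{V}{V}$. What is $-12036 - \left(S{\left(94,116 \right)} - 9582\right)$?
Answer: $-2357$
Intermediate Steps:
$F{\left(V \right)} = -3$ ($F{\left(V \right)} = -4 + \frac{V}{V} = -4 + 1 = -3$)
$S{\left(E,b \right)} = -3 - E$
$-12036 - \left(S{\left(94,116 \right)} - 9582\right) = -12036 - \left(\left(-3 - 94\right) - 9582\right) = -12036 - \left(-97 - 9582\right) = -12036 - -9679 = -12036 + 9679 = -2357$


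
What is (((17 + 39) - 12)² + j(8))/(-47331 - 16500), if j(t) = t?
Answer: -648/21277 ≈ -0.030455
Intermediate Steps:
(((17 + 39) - 12)² + j(8))/(-47331 - 16500) = (((17 + 39) - 12)² + 8)/(-47331 - 16500) = ((56 - 12)² + 8)/(-63831) = (44² + 8)*(-1/63831) = (1936 + 8)*(-1/63831) = 1944*(-1/63831) = -648/21277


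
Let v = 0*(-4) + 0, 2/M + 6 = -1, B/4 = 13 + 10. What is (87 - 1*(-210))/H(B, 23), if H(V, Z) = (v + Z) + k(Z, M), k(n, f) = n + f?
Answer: 2079/320 ≈ 6.4969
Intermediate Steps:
B = 92 (B = 4*(13 + 10) = 4*23 = 92)
M = -2/7 (M = 2/(-6 - 1) = 2/(-7) = 2*(-1/7) = -2/7 ≈ -0.28571)
v = 0 (v = 0 + 0 = 0)
k(n, f) = f + n
H(V, Z) = -2/7 + 2*Z (H(V, Z) = (0 + Z) + (-2/7 + Z) = Z + (-2/7 + Z) = -2/7 + 2*Z)
(87 - 1*(-210))/H(B, 23) = (87 - 1*(-210))/(-2/7 + 2*23) = (87 + 210)/(-2/7 + 46) = 297/(320/7) = 297*(7/320) = 2079/320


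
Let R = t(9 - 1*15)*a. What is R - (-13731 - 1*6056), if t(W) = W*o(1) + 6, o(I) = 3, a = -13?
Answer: 19943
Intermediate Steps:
t(W) = 6 + 3*W (t(W) = W*3 + 6 = 3*W + 6 = 6 + 3*W)
R = 156 (R = (6 + 3*(9 - 1*15))*(-13) = (6 + 3*(9 - 15))*(-13) = (6 + 3*(-6))*(-13) = (6 - 18)*(-13) = -12*(-13) = 156)
R - (-13731 - 1*6056) = 156 - (-13731 - 1*6056) = 156 - (-13731 - 6056) = 156 - 1*(-19787) = 156 + 19787 = 19943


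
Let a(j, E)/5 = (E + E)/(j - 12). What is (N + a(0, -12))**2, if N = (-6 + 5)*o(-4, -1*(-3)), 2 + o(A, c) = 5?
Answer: 49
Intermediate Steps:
o(A, c) = 3 (o(A, c) = -2 + 5 = 3)
N = -3 (N = (-6 + 5)*3 = -1*3 = -3)
a(j, E) = 10*E/(-12 + j) (a(j, E) = 5*((E + E)/(j - 12)) = 5*((2*E)/(-12 + j)) = 5*(2*E/(-12 + j)) = 10*E/(-12 + j))
(N + a(0, -12))**2 = (-3 + 10*(-12)/(-12 + 0))**2 = (-3 + 10*(-12)/(-12))**2 = (-3 + 10*(-12)*(-1/12))**2 = (-3 + 10)**2 = 7**2 = 49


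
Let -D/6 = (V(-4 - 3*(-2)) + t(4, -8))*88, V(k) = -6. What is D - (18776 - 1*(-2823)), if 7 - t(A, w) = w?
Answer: -26351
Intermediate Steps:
t(A, w) = 7 - w
D = -4752 (D = -6*(-6 + (7 - 1*(-8)))*88 = -6*(-6 + (7 + 8))*88 = -6*(-6 + 15)*88 = -54*88 = -6*792 = -4752)
D - (18776 - 1*(-2823)) = -4752 - (18776 - 1*(-2823)) = -4752 - (18776 + 2823) = -4752 - 1*21599 = -4752 - 21599 = -26351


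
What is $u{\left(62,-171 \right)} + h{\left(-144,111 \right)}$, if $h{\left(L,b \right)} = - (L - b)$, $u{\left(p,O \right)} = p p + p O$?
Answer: $-6503$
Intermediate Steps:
$u{\left(p,O \right)} = p^{2} + O p$
$h{\left(L,b \right)} = b - L$
$u{\left(62,-171 \right)} + h{\left(-144,111 \right)} = 62 \left(-171 + 62\right) + \left(111 - -144\right) = 62 \left(-109\right) + \left(111 + 144\right) = -6758 + 255 = -6503$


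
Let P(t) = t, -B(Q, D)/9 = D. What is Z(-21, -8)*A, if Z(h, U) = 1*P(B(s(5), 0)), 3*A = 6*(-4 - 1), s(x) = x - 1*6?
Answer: 0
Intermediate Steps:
s(x) = -6 + x (s(x) = x - 6 = -6 + x)
B(Q, D) = -9*D
A = -10 (A = (6*(-4 - 1))/3 = (6*(-5))/3 = (1/3)*(-30) = -10)
Z(h, U) = 0 (Z(h, U) = 1*(-9*0) = 1*0 = 0)
Z(-21, -8)*A = 0*(-10) = 0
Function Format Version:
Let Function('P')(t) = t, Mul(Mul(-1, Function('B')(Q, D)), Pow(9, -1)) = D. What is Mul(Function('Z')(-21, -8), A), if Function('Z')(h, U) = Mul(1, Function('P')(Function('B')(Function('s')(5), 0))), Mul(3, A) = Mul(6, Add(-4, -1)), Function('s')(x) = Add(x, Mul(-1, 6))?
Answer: 0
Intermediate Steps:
Function('s')(x) = Add(-6, x) (Function('s')(x) = Add(x, -6) = Add(-6, x))
Function('B')(Q, D) = Mul(-9, D)
A = -10 (A = Mul(Rational(1, 3), Mul(6, Add(-4, -1))) = Mul(Rational(1, 3), Mul(6, -5)) = Mul(Rational(1, 3), -30) = -10)
Function('Z')(h, U) = 0 (Function('Z')(h, U) = Mul(1, Mul(-9, 0)) = Mul(1, 0) = 0)
Mul(Function('Z')(-21, -8), A) = Mul(0, -10) = 0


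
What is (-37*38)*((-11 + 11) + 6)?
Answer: -8436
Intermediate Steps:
(-37*38)*((-11 + 11) + 6) = -1406*(0 + 6) = -1406*6 = -8436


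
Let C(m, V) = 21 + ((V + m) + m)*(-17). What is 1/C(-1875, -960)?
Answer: 1/80091 ≈ 1.2486e-5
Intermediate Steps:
C(m, V) = 21 - 34*m - 17*V (C(m, V) = 21 + (V + 2*m)*(-17) = 21 + (-34*m - 17*V) = 21 - 34*m - 17*V)
1/C(-1875, -960) = 1/(21 - 34*(-1875) - 17*(-960)) = 1/(21 + 63750 + 16320) = 1/80091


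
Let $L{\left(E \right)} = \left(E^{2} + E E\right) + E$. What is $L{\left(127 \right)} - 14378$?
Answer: $18007$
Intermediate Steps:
$L{\left(E \right)} = E + 2 E^{2}$ ($L{\left(E \right)} = \left(E^{2} + E^{2}\right) + E = 2 E^{2} + E = E + 2 E^{2}$)
$L{\left(127 \right)} - 14378 = 127 \left(1 + 2 \cdot 127\right) - 14378 = 127 \left(1 + 254\right) - 14378 = 127 \cdot 255 - 14378 = 32385 - 14378 = 18007$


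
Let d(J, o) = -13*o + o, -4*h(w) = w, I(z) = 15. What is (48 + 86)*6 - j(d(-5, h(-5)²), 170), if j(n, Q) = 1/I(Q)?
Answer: 12059/15 ≈ 803.93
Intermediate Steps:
h(w) = -w/4
d(J, o) = -12*o
j(n, Q) = 1/15
(48 + 86)*6 - j(d(-5, h(-5)²), 170) = (48 + 86)*6 - 1*1/15 = 134*6 - 1/15 = 804 - 1/15 = 12059/15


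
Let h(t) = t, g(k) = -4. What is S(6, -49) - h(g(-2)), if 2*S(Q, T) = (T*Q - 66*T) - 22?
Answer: 1463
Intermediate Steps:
S(Q, T) = -11 - 33*T + Q*T/2 (S(Q, T) = ((T*Q - 66*T) - 22)/2 = ((Q*T - 66*T) - 22)/2 = ((-66*T + Q*T) - 22)/2 = (-22 - 66*T + Q*T)/2 = -11 - 33*T + Q*T/2)
S(6, -49) - h(g(-2)) = (-11 - 33*(-49) + (1/2)*6*(-49)) - 1*(-4) = (-11 + 1617 - 147) + 4 = 1459 + 4 = 1463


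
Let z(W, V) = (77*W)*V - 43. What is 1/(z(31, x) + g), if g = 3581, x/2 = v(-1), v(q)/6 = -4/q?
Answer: 1/118114 ≈ 8.4664e-6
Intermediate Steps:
v(q) = -24/q (v(q) = 6*(-4/q) = -24/q)
x = 48 (x = 2*(-24/(-1)) = 2*(-24*(-1)) = 2*24 = 48)
z(W, V) = -43 + 77*V*W (z(W, V) = 77*V*W - 43 = -43 + 77*V*W)
1/(z(31, x) + g) = 1/((-43 + 77*48*31) + 3581) = 1/((-43 + 114576) + 3581) = 1/(114533 + 3581) = 1/118114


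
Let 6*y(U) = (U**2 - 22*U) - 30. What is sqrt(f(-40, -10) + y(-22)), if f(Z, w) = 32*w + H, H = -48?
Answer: I*sqrt(1905)/3 ≈ 14.549*I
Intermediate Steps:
y(U) = -5 - 11*U/3 + U**2/6 (y(U) = ((U**2 - 22*U) - 30)/6 = (-30 + U**2 - 22*U)/6 = -5 - 11*U/3 + U**2/6)
f(Z, w) = -48 + 32*w (f(Z, w) = 32*w - 48 = -48 + 32*w)
sqrt(f(-40, -10) + y(-22)) = sqrt((-48 + 32*(-10)) + (-5 - 11/3*(-22) + (1/6)*(-22)**2)) = sqrt((-48 - 320) + (-5 + 242/3 + (1/6)*484)) = sqrt(-368 + (-5 + 242/3 + 242/3)) = sqrt(-368 + 469/3) = sqrt(-635/3) = I*sqrt(1905)/3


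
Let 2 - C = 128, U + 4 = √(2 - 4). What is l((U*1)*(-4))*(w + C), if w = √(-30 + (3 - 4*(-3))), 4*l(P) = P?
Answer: -(4 - I*√2)*(126 - I*√15) ≈ -498.52 + 193.68*I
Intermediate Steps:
U = -4 + I*√2 (U = -4 + √(2 - 4) = -4 + √(-2) = -4 + I*√2 ≈ -4.0 + 1.4142*I)
C = -126 (C = 2 - 1*128 = 2 - 128 = -126)
l(P) = P/4
w = I*√15 (w = √(-30 + (3 + 12)) = √(-30 + 15) = √(-15) = I*√15 ≈ 3.873*I)
l((U*1)*(-4))*(w + C) = ((((-4 + I*√2)*1)*(-4))/4)*(I*√15 - 126) = (((-4 + I*√2)*(-4))/4)*(-126 + I*√15) = ((16 - 4*I*√2)/4)*(-126 + I*√15) = (4 - I*√2)*(-126 + I*√15) = (-126 + I*√15)*(4 - I*√2)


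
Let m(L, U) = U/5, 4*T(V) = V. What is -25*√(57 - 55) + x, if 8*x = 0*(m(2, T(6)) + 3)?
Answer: -25*√2 ≈ -35.355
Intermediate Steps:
T(V) = V/4
m(L, U) = U/5 (m(L, U) = U*(⅕) = U/5)
x = 0 (x = (0*(((¼)*6)/5 + 3))/8 = (0*((⅕)*(3/2) + 3))/8 = (0*(3/10 + 3))/8 = (0*(33/10))/8 = (⅛)*0 = 0)
-25*√(57 - 55) + x = -25*√(57 - 55) + 0 = -25*√2 + 0 = -25*√2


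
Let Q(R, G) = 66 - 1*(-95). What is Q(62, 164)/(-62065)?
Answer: -161/62065 ≈ -0.0025941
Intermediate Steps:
Q(R, G) = 161 (Q(R, G) = 66 + 95 = 161)
Q(62, 164)/(-62065) = 161/(-62065) = 161*(-1/62065) = -161/62065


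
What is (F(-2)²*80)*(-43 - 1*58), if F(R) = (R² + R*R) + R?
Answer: -290880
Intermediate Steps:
F(R) = R + 2*R² (F(R) = (R² + R²) + R = 2*R² + R = R + 2*R²)
(F(-2)²*80)*(-43 - 1*58) = ((-2*(1 + 2*(-2)))²*80)*(-43 - 1*58) = ((-2*(1 - 4))²*80)*(-43 - 58) = ((-2*(-3))²*80)*(-101) = (6²*80)*(-101) = (36*80)*(-101) = 2880*(-101) = -290880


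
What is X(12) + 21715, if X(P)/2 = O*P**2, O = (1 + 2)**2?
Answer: 24307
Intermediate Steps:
O = 9 (O = 3**2 = 9)
X(P) = 18*P**2 (X(P) = 2*(9*P**2) = 18*P**2)
X(12) + 21715 = 18*12**2 + 21715 = 18*144 + 21715 = 2592 + 21715 = 24307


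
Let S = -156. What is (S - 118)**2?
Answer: 75076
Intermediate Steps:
(S - 118)**2 = (-156 - 118)**2 = (-274)**2 = 75076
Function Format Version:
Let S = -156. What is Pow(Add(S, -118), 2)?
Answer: 75076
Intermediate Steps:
Pow(Add(S, -118), 2) = Pow(Add(-156, -118), 2) = Pow(-274, 2) = 75076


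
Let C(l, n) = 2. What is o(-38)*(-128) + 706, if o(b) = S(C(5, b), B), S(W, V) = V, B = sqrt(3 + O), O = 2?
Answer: 706 - 128*sqrt(5) ≈ 419.78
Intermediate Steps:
B = sqrt(5) (B = sqrt(3 + 2) = sqrt(5) ≈ 2.2361)
o(b) = sqrt(5)
o(-38)*(-128) + 706 = sqrt(5)*(-128) + 706 = -128*sqrt(5) + 706 = 706 - 128*sqrt(5)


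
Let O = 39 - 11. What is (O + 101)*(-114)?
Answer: -14706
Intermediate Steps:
O = 28
(O + 101)*(-114) = (28 + 101)*(-114) = 129*(-114) = -14706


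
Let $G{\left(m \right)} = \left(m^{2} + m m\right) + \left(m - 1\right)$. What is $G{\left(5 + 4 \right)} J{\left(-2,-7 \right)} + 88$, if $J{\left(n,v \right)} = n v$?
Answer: $2468$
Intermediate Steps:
$G{\left(m \right)} = -1 + m + 2 m^{2}$ ($G{\left(m \right)} = \left(m^{2} + m^{2}\right) + \left(m - 1\right) = 2 m^{2} + \left(-1 + m\right) = -1 + m + 2 m^{2}$)
$G{\left(5 + 4 \right)} J{\left(-2,-7 \right)} + 88 = \left(-1 + \left(5 + 4\right) + 2 \left(5 + 4\right)^{2}\right) \left(\left(-2\right) \left(-7\right)\right) + 88 = \left(-1 + 9 + 2 \cdot 9^{2}\right) 14 + 88 = \left(-1 + 9 + 2 \cdot 81\right) 14 + 88 = \left(-1 + 9 + 162\right) 14 + 88 = 170 \cdot 14 + 88 = 2380 + 88 = 2468$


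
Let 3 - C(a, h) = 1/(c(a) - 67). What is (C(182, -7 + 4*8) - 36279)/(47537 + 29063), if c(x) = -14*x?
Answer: -94861739/200309000 ≈ -0.47358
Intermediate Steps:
C(a, h) = 3 - 1/(-67 - 14*a) (C(a, h) = 3 - 1/(-14*a - 67) = 3 - 1/(-67 - 14*a))
(C(182, -7 + 4*8) - 36279)/(47537 + 29063) = (2*(101 + 21*182)/(67 + 14*182) - 36279)/(47537 + 29063) = (2*(101 + 3822)/(67 + 2548) - 36279)/76600 = (2*3923/2615 - 36279)*(1/76600) = (2*(1/2615)*3923 - 36279)*(1/76600) = (7846/2615 - 36279)*(1/76600) = -94861739/2615*1/76600 = -94861739/200309000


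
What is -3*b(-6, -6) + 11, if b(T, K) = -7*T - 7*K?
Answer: -241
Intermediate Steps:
b(T, K) = -7*K - 7*T
-3*b(-6, -6) + 11 = -3*(-7*(-6) - 7*(-6)) + 11 = -3*(42 + 42) + 11 = -3*84 + 11 = -252 + 11 = -241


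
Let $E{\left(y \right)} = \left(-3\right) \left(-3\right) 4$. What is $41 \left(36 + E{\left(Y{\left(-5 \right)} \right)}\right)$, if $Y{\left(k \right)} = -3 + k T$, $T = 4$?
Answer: $2952$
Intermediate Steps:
$Y{\left(k \right)} = -3 + 4 k$ ($Y{\left(k \right)} = -3 + k 4 = -3 + 4 k$)
$E{\left(y \right)} = 36$ ($E{\left(y \right)} = 9 \cdot 4 = 36$)
$41 \left(36 + E{\left(Y{\left(-5 \right)} \right)}\right) = 41 \left(36 + 36\right) = 41 \cdot 72 = 2952$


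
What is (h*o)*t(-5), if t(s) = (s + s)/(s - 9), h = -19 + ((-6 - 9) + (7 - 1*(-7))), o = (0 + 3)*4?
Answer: -1200/7 ≈ -171.43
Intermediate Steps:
o = 12 (o = 3*4 = 12)
h = -20 (h = -19 + (-15 + (7 + 7)) = -19 + (-15 + 14) = -19 - 1 = -20)
t(s) = 2*s/(-9 + s) (t(s) = (2*s)/(-9 + s) = 2*s/(-9 + s))
(h*o)*t(-5) = (-20*12)*(2*(-5)/(-9 - 5)) = -480*(-5)/(-14) = -480*(-5)*(-1)/14 = -240*5/7 = -1200/7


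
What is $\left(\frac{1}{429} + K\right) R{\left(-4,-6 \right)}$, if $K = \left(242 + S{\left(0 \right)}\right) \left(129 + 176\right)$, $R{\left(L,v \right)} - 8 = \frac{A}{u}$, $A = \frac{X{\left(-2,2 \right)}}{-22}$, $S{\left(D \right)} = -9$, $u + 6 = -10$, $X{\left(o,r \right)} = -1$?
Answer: $\frac{42910292045}{75504} \approx 5.6832 \cdot 10^{5}$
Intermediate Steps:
$u = -16$ ($u = -6 - 10 = -16$)
$A = \frac{1}{22}$ ($A = - \frac{1}{-22} = \left(-1\right) \left(- \frac{1}{22}\right) = \frac{1}{22} \approx 0.045455$)
$R{\left(L,v \right)} = \frac{2815}{352}$ ($R{\left(L,v \right)} = 8 + \frac{1}{22 \left(-16\right)} = 8 + \frac{1}{22} \left(- \frac{1}{16}\right) = 8 - \frac{1}{352} = \frac{2815}{352}$)
$K = 71065$ ($K = \left(242 - 9\right) \left(129 + 176\right) = 233 \cdot 305 = 71065$)
$\left(\frac{1}{429} + K\right) R{\left(-4,-6 \right)} = \left(\frac{1}{429} + 71065\right) \frac{2815}{352} = \frac{30486886}{429} \cdot \frac{2815}{352} = \frac{42910292045}{75504}$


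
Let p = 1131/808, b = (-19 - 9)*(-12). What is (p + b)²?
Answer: 74321119161/652864 ≈ 1.1384e+5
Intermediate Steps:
b = 336 (b = -28*(-12) = 336)
p = 1131/808 (p = 1131*(1/808) = 1131/808 ≈ 1.3998)
(p + b)² = (1131/808 + 336)² = (272619/808)² = 74321119161/652864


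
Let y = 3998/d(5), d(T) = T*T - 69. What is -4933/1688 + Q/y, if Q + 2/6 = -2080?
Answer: 202182575/10122936 ≈ 19.973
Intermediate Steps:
Q = -6241/3 (Q = -⅓ - 2080 = -6241/3 ≈ -2080.3)
d(T) = -69 + T² (d(T) = T² - 69 = -69 + T²)
y = -1999/22 (y = 3998/(-69 + 5²) = 3998/(-69 + 25) = 3998/(-44) = 3998*(-1/44) = -1999/22 ≈ -90.864)
-4933/1688 + Q/y = -4933/1688 - 6241/(3*(-1999/22)) = -4933*1/1688 - 6241/3*(-22/1999) = -4933/1688 + 137302/5997 = 202182575/10122936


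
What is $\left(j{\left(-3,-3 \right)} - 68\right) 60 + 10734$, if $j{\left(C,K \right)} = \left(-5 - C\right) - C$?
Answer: $6714$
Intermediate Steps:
$j{\left(C,K \right)} = -5 - 2 C$
$\left(j{\left(-3,-3 \right)} - 68\right) 60 + 10734 = \left(\left(-5 - -6\right) - 68\right) 60 + 10734 = \left(\left(-5 + 6\right) - 68\right) 60 + 10734 = \left(1 - 68\right) 60 + 10734 = \left(-67\right) 60 + 10734 = -4020 + 10734 = 6714$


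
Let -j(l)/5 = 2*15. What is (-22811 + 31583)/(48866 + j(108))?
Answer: 2193/12179 ≈ 0.18006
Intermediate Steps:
j(l) = -150 (j(l) = -10*15 = -5*30 = -150)
(-22811 + 31583)/(48866 + j(108)) = (-22811 + 31583)/(48866 - 150) = 8772/48716 = 8772*(1/48716) = 2193/12179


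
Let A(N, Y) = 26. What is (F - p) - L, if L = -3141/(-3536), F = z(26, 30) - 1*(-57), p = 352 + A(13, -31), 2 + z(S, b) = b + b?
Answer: -933109/3536 ≈ -263.89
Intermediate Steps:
z(S, b) = -2 + 2*b (z(S, b) = -2 + (b + b) = -2 + 2*b)
p = 378 (p = 352 + 26 = 378)
F = 115 (F = (-2 + 2*30) - 1*(-57) = (-2 + 60) + 57 = 58 + 57 = 115)
L = 3141/3536 (L = -3141*(-1/3536) = 3141/3536 ≈ 0.88829)
(F - p) - L = (115 - 1*378) - 1*3141/3536 = (115 - 378) - 3141/3536 = -263 - 3141/3536 = -933109/3536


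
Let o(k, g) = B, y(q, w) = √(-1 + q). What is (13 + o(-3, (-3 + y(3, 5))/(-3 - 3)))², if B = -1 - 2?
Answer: 100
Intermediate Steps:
B = -3
o(k, g) = -3
(13 + o(-3, (-3 + y(3, 5))/(-3 - 3)))² = (13 - 3)² = 10² = 100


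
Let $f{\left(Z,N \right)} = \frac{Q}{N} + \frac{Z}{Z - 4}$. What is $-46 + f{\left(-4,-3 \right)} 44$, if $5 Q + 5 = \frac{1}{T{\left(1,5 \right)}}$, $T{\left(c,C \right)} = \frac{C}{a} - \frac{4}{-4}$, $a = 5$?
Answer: $- \frac{54}{5} \approx -10.8$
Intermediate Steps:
$T{\left(c,C \right)} = 1 + \frac{C}{5}$ ($T{\left(c,C \right)} = \frac{C}{5} - \frac{4}{-4} = C \frac{1}{5} - -1 = \frac{C}{5} + 1 = 1 + \frac{C}{5}$)
$Q = - \frac{9}{10}$ ($Q = -1 + \frac{1}{5 \left(1 + \frac{1}{5} \cdot 5\right)} = -1 + \frac{1}{5 \left(1 + 1\right)} = -1 + \frac{1}{5 \cdot 2} = -1 + \frac{1}{5} \cdot \frac{1}{2} = -1 + \frac{1}{10} = - \frac{9}{10} \approx -0.9$)
$f{\left(Z,N \right)} = - \frac{9}{10 N} + \frac{Z}{-4 + Z}$ ($f{\left(Z,N \right)} = - \frac{9}{10 N} + \frac{Z}{Z - 4} = - \frac{9}{10 N} + \frac{Z}{-4 + Z}$)
$-46 + f{\left(-4,-3 \right)} 44 = -46 + \frac{36 - -36 + 10 \left(-3\right) \left(-4\right)}{10 \left(-3\right) \left(-4 - 4\right)} 44 = -46 + \frac{1}{10} \left(- \frac{1}{3}\right) \frac{1}{-8} \left(36 + 36 + 120\right) 44 = -46 + \frac{1}{10} \left(- \frac{1}{3}\right) \left(- \frac{1}{8}\right) 192 \cdot 44 = -46 + \frac{4}{5} \cdot 44 = -46 + \frac{176}{5} = - \frac{54}{5}$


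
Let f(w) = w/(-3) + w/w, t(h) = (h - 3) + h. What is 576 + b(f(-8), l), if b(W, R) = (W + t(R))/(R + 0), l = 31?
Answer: 53756/93 ≈ 578.02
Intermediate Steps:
t(h) = -3 + 2*h (t(h) = (-3 + h) + h = -3 + 2*h)
f(w) = 1 - w/3 (f(w) = w*(-1/3) + 1 = -w/3 + 1 = 1 - w/3)
b(W, R) = (-3 + W + 2*R)/R (b(W, R) = (W + (-3 + 2*R))/(R + 0) = (-3 + W + 2*R)/R)
576 + b(f(-8), l) = 576 + (-3 + (1 - 1/3*(-8)) + 2*31)/31 = 576 + (-3 + (1 + 8/3) + 62)/31 = 576 + (-3 + 11/3 + 62)/31 = 576 + (1/31)*(188/3) = 576 + 188/93 = 53756/93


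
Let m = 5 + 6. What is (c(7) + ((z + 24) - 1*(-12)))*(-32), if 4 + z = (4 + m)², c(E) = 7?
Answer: -8448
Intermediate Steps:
m = 11
z = 221 (z = -4 + (4 + 11)² = -4 + 15² = -4 + 225 = 221)
(c(7) + ((z + 24) - 1*(-12)))*(-32) = (7 + ((221 + 24) - 1*(-12)))*(-32) = (7 + (245 + 12))*(-32) = (7 + 257)*(-32) = 264*(-32) = -8448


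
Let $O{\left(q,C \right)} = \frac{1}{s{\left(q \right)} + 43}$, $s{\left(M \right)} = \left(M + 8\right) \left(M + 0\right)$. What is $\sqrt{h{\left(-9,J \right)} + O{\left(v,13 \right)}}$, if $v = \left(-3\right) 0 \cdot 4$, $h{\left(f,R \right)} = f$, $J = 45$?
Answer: $\frac{i \sqrt{16598}}{43} \approx 2.9961 i$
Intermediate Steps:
$s{\left(M \right)} = M \left(8 + M\right)$ ($s{\left(M \right)} = \left(8 + M\right) M = M \left(8 + M\right)$)
$v = 0$ ($v = 0 \cdot 4 = 0$)
$O{\left(q,C \right)} = \frac{1}{43 + q \left(8 + q\right)}$ ($O{\left(q,C \right)} = \frac{1}{q \left(8 + q\right) + 43} = \frac{1}{43 + q \left(8 + q\right)}$)
$\sqrt{h{\left(-9,J \right)} + O{\left(v,13 \right)}} = \sqrt{-9 + \frac{1}{43 + 0 \left(8 + 0\right)}} = \sqrt{-9 + \frac{1}{43 + 0 \cdot 8}} = \sqrt{-9 + \frac{1}{43 + 0}} = \sqrt{-9 + \frac{1}{43}} = \sqrt{- \frac{386}{43}} = \frac{i \sqrt{16598}}{43}$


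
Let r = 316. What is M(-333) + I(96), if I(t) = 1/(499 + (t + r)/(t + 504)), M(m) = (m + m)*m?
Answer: 16622926584/74953 ≈ 2.2178e+5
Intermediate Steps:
M(m) = 2*m**2 (M(m) = (2*m)*m = 2*m**2)
I(t) = 1/(499 + (316 + t)/(504 + t)) (I(t) = 1/(499 + (t + 316)/(t + 504)) = 1/(499 + (316 + t)/(504 + t)))
M(-333) + I(96) = 2*(-333)**2 + (504 + 96)/(4*(62953 + 125*96)) = 2*110889 + (1/4)*600/(62953 + 12000) = 221778 + (1/4)*600/74953 = 221778 + (1/4)*(1/74953)*600 = 221778 + 150/74953 = 16622926584/74953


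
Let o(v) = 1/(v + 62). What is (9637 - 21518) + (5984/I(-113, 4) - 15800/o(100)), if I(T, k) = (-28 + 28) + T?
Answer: -290583337/113 ≈ -2.5715e+6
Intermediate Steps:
o(v) = 1/(62 + v)
I(T, k) = T (I(T, k) = 0 + T = T)
(9637 - 21518) + (5984/I(-113, 4) - 15800/o(100)) = (9637 - 21518) + (5984/(-113) - 15800/(1/(62 + 100))) = -11881 + (5984*(-1/113) - 15800/(1/162)) = -11881 + (-5984/113 - 15800/1/162) = -11881 + (-5984/113 - 15800*162) = -11881 + (-5984/113 - 2559600) = -11881 - 289240784/113 = -290583337/113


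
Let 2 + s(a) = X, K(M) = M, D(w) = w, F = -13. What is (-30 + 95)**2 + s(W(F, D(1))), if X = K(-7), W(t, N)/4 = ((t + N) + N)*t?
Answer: 4216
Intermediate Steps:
W(t, N) = 4*t*(t + 2*N) (W(t, N) = 4*(((t + N) + N)*t) = 4*(((N + t) + N)*t) = 4*((t + 2*N)*t) = 4*(t*(t + 2*N)) = 4*t*(t + 2*N))
X = -7
s(a) = -9 (s(a) = -2 - 7 = -9)
(-30 + 95)**2 + s(W(F, D(1))) = (-30 + 95)**2 - 9 = 65**2 - 9 = 4225 - 9 = 4216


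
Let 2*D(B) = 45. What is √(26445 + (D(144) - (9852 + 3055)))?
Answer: √54242/2 ≈ 116.45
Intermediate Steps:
D(B) = 45/2 (D(B) = (½)*45 = 45/2)
√(26445 + (D(144) - (9852 + 3055))) = √(26445 + (45/2 - (9852 + 3055))) = √(26445 + (45/2 - 1*12907)) = √(26445 + (45/2 - 12907)) = √(26445 - 25769/2) = √(27121/2) = √54242/2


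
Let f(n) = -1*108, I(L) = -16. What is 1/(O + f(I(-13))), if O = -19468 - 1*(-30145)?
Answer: 1/10569 ≈ 9.4616e-5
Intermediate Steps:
O = 10677 (O = -19468 + 30145 = 10677)
f(n) = -108
1/(O + f(I(-13))) = 1/(10677 - 108) = 1/10569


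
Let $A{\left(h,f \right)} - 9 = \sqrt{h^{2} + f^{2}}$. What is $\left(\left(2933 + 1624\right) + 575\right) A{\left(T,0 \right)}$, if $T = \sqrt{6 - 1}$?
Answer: $46188 + 5132 \sqrt{5} \approx 57664.0$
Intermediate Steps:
$T = \sqrt{5} \approx 2.2361$
$A{\left(h,f \right)} = 9 + \sqrt{f^{2} + h^{2}}$ ($A{\left(h,f \right)} = 9 + \sqrt{h^{2} + f^{2}} = 9 + \sqrt{f^{2} + h^{2}}$)
$\left(\left(2933 + 1624\right) + 575\right) A{\left(T,0 \right)} = \left(\left(2933 + 1624\right) + 575\right) \left(9 + \sqrt{0^{2} + \left(\sqrt{5}\right)^{2}}\right) = \left(4557 + 575\right) \left(9 + \sqrt{0 + 5}\right) = 5132 \left(9 + \sqrt{5}\right) = 46188 + 5132 \sqrt{5}$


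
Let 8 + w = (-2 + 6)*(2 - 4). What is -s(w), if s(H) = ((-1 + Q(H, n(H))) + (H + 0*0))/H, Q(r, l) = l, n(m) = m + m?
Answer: -49/16 ≈ -3.0625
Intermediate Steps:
n(m) = 2*m
w = -16 (w = -8 + (-2 + 6)*(2 - 4) = -8 + 4*(-2) = -8 - 8 = -16)
s(H) = (-1 + 3*H)/H (s(H) = ((-1 + 2*H) + (H + 0*0))/H = ((-1 + 2*H) + (H + 0))/H = ((-1 + 2*H) + H)/H = (-1 + 3*H)/H)
-s(w) = -(3 - 1/(-16)) = -(3 - 1*(-1/16)) = -(3 + 1/16) = -1*49/16 = -49/16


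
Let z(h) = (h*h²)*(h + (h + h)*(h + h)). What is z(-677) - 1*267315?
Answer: -568647233623702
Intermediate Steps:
z(h) = h³*(h + 4*h²) (z(h) = h³*(h + (2*h)*(2*h)) = h³*(h + 4*h²))
z(-677) - 1*267315 = (-677)⁴*(1 + 4*(-677)) - 1*267315 = 210065472241*(1 - 2708) - 267315 = 210065472241*(-2707) - 267315 = -568647233356387 - 267315 = -568647233623702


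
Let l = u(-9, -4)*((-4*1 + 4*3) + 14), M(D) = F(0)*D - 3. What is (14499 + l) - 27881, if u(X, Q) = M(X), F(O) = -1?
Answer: -13250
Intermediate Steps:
M(D) = -3 - D (M(D) = -D - 3 = -3 - D)
u(X, Q) = -3 - X
l = 132 (l = (-3 - 1*(-9))*((-4*1 + 4*3) + 14) = (-3 + 9)*((-4 + 12) + 14) = 6*(8 + 14) = 6*22 = 132)
(14499 + l) - 27881 = (14499 + 132) - 27881 = 14631 - 27881 = -13250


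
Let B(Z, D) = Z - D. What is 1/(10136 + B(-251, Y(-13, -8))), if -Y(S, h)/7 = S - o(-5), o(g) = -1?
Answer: 1/9801 ≈ 0.00010203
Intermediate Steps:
Y(S, h) = -7 - 7*S (Y(S, h) = -7*(S - 1*(-1)) = -7*(S + 1) = -7*(1 + S) = -7 - 7*S)
1/(10136 + B(-251, Y(-13, -8))) = 1/(10136 + (-251 - (-7 - 7*(-13)))) = 1/(10136 + (-251 - (-7 + 91))) = 1/(10136 + (-251 - 1*84)) = 1/(10136 + (-251 - 84)) = 1/(10136 - 335) = 1/9801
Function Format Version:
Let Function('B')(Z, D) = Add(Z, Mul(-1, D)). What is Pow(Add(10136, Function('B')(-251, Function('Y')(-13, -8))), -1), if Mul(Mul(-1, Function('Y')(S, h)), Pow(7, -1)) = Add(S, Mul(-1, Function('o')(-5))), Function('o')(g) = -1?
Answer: Rational(1, 9801) ≈ 0.00010203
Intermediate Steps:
Function('Y')(S, h) = Add(-7, Mul(-7, S)) (Function('Y')(S, h) = Mul(-7, Add(S, Mul(-1, -1))) = Mul(-7, Add(S, 1)) = Mul(-7, Add(1, S)) = Add(-7, Mul(-7, S)))
Pow(Add(10136, Function('B')(-251, Function('Y')(-13, -8))), -1) = Pow(Add(10136, Add(-251, Mul(-1, Add(-7, Mul(-7, -13))))), -1) = Pow(Add(10136, Add(-251, Mul(-1, Add(-7, 91)))), -1) = Pow(Add(10136, Add(-251, Mul(-1, 84))), -1) = Pow(Add(10136, Add(-251, -84)), -1) = Pow(Add(10136, -335), -1) = Pow(9801, -1) = Rational(1, 9801)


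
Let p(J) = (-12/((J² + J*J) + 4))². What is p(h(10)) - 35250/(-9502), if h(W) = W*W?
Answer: 48977923376/13202501639 ≈ 3.7097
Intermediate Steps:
h(W) = W²
p(J) = 144/(4 + 2*J²)² (p(J) = (-12/((J² + J²) + 4))² = (-12/(2*J² + 4))² = (-12/(4 + 2*J²))² = 144/(4 + 2*J²)²)
p(h(10)) - 35250/(-9502) = 36/(2 + (10²)²)² - 35250/(-9502) = 36/(2 + 100²)² - 35250*(-1/9502) = 36/(2 + 10000)² + 17625/4751 = 36/10002² + 17625/4751 = 36*(1/100040004) + 17625/4751 = 1/2778889 + 17625/4751 = 48977923376/13202501639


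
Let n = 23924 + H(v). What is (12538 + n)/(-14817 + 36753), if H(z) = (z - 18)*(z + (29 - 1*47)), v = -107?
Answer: 52087/21936 ≈ 2.3745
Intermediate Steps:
H(z) = (-18 + z)**2 (H(z) = (-18 + z)*(z + (29 - 47)) = (-18 + z)*(z - 18) = (-18 + z)*(-18 + z) = (-18 + z)**2)
n = 39549 (n = 23924 + (-18 - 107)**2 = 23924 + (-125)**2 = 23924 + 15625 = 39549)
(12538 + n)/(-14817 + 36753) = (12538 + 39549)/(-14817 + 36753) = 52087/21936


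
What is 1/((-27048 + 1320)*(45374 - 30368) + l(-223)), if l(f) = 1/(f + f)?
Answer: -446/172189168129 ≈ -2.5902e-9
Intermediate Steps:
l(f) = 1/(2*f)
1/((-27048 + 1320)*(45374 - 30368) + l(-223)) = 1/((-27048 + 1320)*(45374 - 30368) + (½)/(-223)) = 1/(-25728*15006 + (½)*(-1/223)) = 1/(-386074368 - 1/446) = 1/(-172189168129/446) = -446/172189168129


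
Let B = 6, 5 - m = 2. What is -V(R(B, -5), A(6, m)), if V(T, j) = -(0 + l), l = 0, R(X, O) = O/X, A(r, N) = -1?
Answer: 0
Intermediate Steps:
m = 3 (m = 5 - 1*2 = 5 - 2 = 3)
V(T, j) = 0 (V(T, j) = -(0 + 0) = -1*0 = 0)
-V(R(B, -5), A(6, m)) = -1*0 = 0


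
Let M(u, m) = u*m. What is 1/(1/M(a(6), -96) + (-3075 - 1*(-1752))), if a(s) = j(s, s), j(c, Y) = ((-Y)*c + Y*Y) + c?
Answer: -576/762049 ≈ -0.00075586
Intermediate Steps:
j(c, Y) = c + Y**2 - Y*c (j(c, Y) = (-Y*c + Y**2) + c = (Y**2 - Y*c) + c = c + Y**2 - Y*c)
a(s) = s (a(s) = s + s**2 - s*s = s + s**2 - s**2 = s)
M(u, m) = m*u
1/(1/M(a(6), -96) + (-3075 - 1*(-1752))) = 1/(1/(-96*6) + (-3075 - 1*(-1752))) = 1/(1/(-576) + (-3075 + 1752)) = 1/(-1/576 - 1323) = 1/(-762049/576) = -576/762049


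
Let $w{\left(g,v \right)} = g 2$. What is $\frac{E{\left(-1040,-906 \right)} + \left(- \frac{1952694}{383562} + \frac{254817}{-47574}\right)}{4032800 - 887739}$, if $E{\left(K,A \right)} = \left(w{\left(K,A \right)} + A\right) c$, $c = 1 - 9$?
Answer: $\frac{896517534419}{118085900743938} \approx 0.0075921$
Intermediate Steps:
$w{\left(g,v \right)} = 2 g$
$c = -8$
$E{\left(K,A \right)} = - 16 K - 8 A$ ($E{\left(K,A \right)} = \left(2 K + A\right) \left(-8\right) = \left(A + 2 K\right) \left(-8\right) = - 16 K - 8 A$)
$\frac{E{\left(-1040,-906 \right)} + \left(- \frac{1952694}{383562} + \frac{254817}{-47574}\right)}{4032800 - 887739} = \frac{\left(\left(-16\right) \left(-1040\right) - -7248\right) + \left(- \frac{1952694}{383562} + \frac{254817}{-47574}\right)}{4032800 - 887739} = \frac{\left(16640 + 7248\right) + \left(\left(-1952694\right) \frac{1}{383562} + 254817 \left(- \frac{1}{47574}\right)\right)}{3145061} = \left(23888 - \frac{392254285}{37546458}\right) \frac{1}{3145061} = \frac{896517534419}{37546458} \cdot \frac{1}{3145061} = \frac{896517534419}{118085900743938}$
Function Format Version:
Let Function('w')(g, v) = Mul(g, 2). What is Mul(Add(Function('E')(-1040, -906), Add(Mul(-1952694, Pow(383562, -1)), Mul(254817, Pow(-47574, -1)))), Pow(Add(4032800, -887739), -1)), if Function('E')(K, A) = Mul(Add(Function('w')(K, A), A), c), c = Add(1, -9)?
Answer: Rational(896517534419, 118085900743938) ≈ 0.0075921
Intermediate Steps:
Function('w')(g, v) = Mul(2, g)
c = -8
Function('E')(K, A) = Add(Mul(-16, K), Mul(-8, A)) (Function('E')(K, A) = Mul(Add(Mul(2, K), A), -8) = Mul(Add(A, Mul(2, K)), -8) = Add(Mul(-16, K), Mul(-8, A)))
Mul(Add(Function('E')(-1040, -906), Add(Mul(-1952694, Pow(383562, -1)), Mul(254817, Pow(-47574, -1)))), Pow(Add(4032800, -887739), -1)) = Mul(Add(Add(Mul(-16, -1040), Mul(-8, -906)), Add(Mul(-1952694, Pow(383562, -1)), Mul(254817, Pow(-47574, -1)))), Pow(Add(4032800, -887739), -1)) = Mul(Add(Add(16640, 7248), Add(Mul(-1952694, Rational(1, 383562)), Mul(254817, Rational(-1, 47574)))), Pow(3145061, -1)) = Mul(Add(23888, Add(Rational(-36161, 7103), Rational(-28313, 5286))), Rational(1, 3145061)) = Mul(Add(23888, Rational(-392254285, 37546458)), Rational(1, 3145061)) = Mul(Rational(896517534419, 37546458), Rational(1, 3145061)) = Rational(896517534419, 118085900743938)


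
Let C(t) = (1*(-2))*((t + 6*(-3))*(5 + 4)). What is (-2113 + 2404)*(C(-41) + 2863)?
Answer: 1142175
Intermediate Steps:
C(t) = 324 - 18*t (C(t) = -2*(t - 18)*9 = -2*(-18 + t)*9 = -2*(-162 + 9*t) = 324 - 18*t)
(-2113 + 2404)*(C(-41) + 2863) = (-2113 + 2404)*((324 - 18*(-41)) + 2863) = 291*((324 + 738) + 2863) = 291*(1062 + 2863) = 291*3925 = 1142175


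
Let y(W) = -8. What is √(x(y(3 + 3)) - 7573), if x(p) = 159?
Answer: I*√7414 ≈ 86.105*I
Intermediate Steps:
√(x(y(3 + 3)) - 7573) = √(159 - 7573) = √(-7414) = I*√7414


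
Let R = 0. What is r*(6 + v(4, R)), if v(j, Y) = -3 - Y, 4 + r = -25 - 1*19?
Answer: -144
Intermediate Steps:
r = -48 (r = -4 + (-25 - 1*19) = -4 + (-25 - 19) = -4 - 44 = -48)
r*(6 + v(4, R)) = -48*(6 + (-3 - 1*0)) = -48*(6 + (-3 + 0)) = -48*(6 - 3) = -48*3 = -144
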